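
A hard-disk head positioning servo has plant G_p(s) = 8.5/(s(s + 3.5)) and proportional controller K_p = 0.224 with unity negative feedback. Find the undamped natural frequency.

ω_n = 1.38 rad/s

With unity feedback the closed-loop characteristic equation is s² + 3.5s + 0.224·8.5 = s² + 3.5s + 1.904 = 0.
Matching s² + 2ζω_n s + ω_n²: ω_n = √1.904 = 1.38 rad/s and 2ζω_n = 3.5, so ζ = 3.5/(2·1.38) = 1.27.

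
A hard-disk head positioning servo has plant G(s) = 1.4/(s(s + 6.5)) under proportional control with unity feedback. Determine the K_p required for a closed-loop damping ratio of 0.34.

Closed-loop characteristic equation: s² + 6.5s + K_p·1.4 = 0.
So ω_n = √(1.4K_p) and 2ζω_n = 6.5, giving ζ = 6.5/(2√(1.4K_p)).
Setting ζ = 0.34: √(1.4K_p) = 6.5/(2·0.34) = 9.559, so K_p = 91.37/1.4 = 65.3.

K_p = 65.3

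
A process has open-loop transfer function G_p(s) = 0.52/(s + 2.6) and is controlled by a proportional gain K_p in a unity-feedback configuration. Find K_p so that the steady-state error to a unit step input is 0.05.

Steady-state error for a unit step on this type-0 loop is 1/(1 + K_p·G_p(0)).
G_p(0) = 0.2. Require 1/(1 + K_p·0.2) = 0.05, so 1 + 0.2·K_p = 20.
K_p = (20 − 1)/0.2 = 95.

K_p = 95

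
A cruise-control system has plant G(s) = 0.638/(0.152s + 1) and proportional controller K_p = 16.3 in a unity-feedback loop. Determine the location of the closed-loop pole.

Closed loop: T(s) = K_p·G/(1+K_p·G) = 10.4/(0.152s + 1 + 10.4), with pole at s = −(1 + 10.4)/0.152 = −75.

s = -75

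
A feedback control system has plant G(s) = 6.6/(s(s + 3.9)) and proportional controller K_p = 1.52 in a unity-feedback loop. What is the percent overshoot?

8.59%

From 1 + K_pG(s) = 0: s² + 3.9s + 10.03 = 0 ⇒ ω_n = 3.167, ζ = 0.6157.
%OS = 100·exp(−πζ/√(1−ζ²)) = 100·exp(−π·0.6157/√0.621) = 8.59%.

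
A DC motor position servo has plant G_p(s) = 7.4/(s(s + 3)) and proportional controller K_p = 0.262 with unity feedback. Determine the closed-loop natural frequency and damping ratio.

ω_n = 1.39 rad/s, ζ = 1.08

With unity feedback the closed-loop characteristic equation is s² + 3s + 0.262·7.4 = s² + 3s + 1.939 = 0.
Matching s² + 2ζω_n s + ω_n²: ω_n = √1.939 = 1.392 rad/s and 2ζω_n = 3, so ζ = 3/(2·1.392) = 1.08.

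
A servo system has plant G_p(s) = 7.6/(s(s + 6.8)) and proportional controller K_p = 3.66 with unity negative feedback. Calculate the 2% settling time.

From 1 + K_pG_p(s) = 0: s² + 6.8s + 27.82 = 0 ⇒ ω_n = 5.274, ζ = 0.6447.
2% settling time T_s ≈ 4/(ζω_n) = 4/3.4 = 1.18 s.

T_s ≈ 1.18 s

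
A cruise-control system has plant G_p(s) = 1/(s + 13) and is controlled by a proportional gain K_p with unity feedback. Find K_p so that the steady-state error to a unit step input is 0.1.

For a type-0 loop with proportional control, e_ss = 1/(1 + K_p·G_p(0)).
G_p(0) = 0.07692. Require 1/(1 + K_p·0.07692) = 0.1, so 1 + 0.07692·K_p = 10.
K_p = (10 − 1)/0.07692 = 117.

K_p = 117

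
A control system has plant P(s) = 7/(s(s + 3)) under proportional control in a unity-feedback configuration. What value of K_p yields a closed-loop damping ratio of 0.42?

K_p = 1.82

Closed-loop characteristic equation: s² + 3s + K_p·7 = 0.
So ω_n = √(7K_p) and 2ζω_n = 3, giving ζ = 3/(2√(7K_p)).
Setting ζ = 0.42: √(7K_p) = 3/(2·0.42) = 3.571, so K_p = 12.76/7 = 1.82.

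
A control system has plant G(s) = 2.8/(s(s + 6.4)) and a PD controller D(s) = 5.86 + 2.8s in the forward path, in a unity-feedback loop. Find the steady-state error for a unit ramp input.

0.39

The loop has one pole at the origin (type 1). Velocity error constant K_v = lim_{s→0} s·D(s)G(s) = 5.86·2.8/6.4 = 2.564.
Steady-state error to a unit ramp: e_ss = 1/K_v = 0.39.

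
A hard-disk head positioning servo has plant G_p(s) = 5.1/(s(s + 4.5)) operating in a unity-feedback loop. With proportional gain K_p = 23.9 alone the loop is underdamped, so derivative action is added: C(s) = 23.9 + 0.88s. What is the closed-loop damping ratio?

Forward path: (23.9 + 0.88s)·5.1/(s(s+4.5)). The closed-loop characteristic equation is s² + (4.5 + 5.1·0.88)s + 5.1·23.9 = 0.
That is s² + 8.988s + 121.9 = 0, so ω_n = 11.04 rad/s and ζ = 8.988/(2·11.04) = 0.4071.

ζ = 0.407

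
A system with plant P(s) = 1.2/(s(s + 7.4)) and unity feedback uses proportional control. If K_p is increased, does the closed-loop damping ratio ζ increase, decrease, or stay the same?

ζ = 7.4/(2√(1.2K_p)); increasing K_p raises the denominator, so ζ falls.

decrease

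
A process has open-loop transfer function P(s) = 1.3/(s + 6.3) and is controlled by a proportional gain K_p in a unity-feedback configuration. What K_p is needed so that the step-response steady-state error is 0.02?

K_p = 237

For a type-0 loop with proportional control, e_ss = 1/(1 + K_p·P(0)).
P(0) = 0.2063. Require 1/(1 + K_p·0.2063) = 0.02, so 1 + 0.2063·K_p = 50.
K_p = (50 − 1)/0.2063 = 237.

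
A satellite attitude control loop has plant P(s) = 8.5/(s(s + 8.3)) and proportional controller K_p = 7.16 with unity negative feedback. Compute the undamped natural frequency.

1 + K_p·P(s) = 0 gives s² + 8.3s + 60.86 = 0.
So ω_n² = 60.86 ⇒ ω_n = 7.801 rad/s, and ζ = 8.3/(2ω_n) = 0.532.

ω_n = 7.8 rad/s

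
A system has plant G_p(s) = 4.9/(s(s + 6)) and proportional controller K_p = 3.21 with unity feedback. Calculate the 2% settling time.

T_s ≈ 1.33 s

The closed-loop denominator s² + 6s + 15.73 gives ω_n = √15.73 = 3.966 and ζ = 6/(2ω_n) = 0.7564.
2% settling time T_s ≈ 4/(ζω_n) = 4/3 = 1.33 s.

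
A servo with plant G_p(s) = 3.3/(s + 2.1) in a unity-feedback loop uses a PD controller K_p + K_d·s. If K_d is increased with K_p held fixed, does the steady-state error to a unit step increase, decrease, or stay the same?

unchanged

K_d affects only the transient (the s-coefficient); the DC loop gain, and hence e_ss, depends only on K_p.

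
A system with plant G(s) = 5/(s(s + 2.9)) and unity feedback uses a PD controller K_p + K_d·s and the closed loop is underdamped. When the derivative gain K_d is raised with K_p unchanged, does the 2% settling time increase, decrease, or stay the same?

Characteristic equation s² + (2.9 + 5K_d)s + 5K_p = 0: raising K_d increases ζω_n = (2.9+5K_d)/2 while the loop stays underdamped, so T_s ≈ 4/(ζω_n) decreases.

decrease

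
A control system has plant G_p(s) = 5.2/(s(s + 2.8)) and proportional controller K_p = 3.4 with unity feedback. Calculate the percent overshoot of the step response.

33%

The closed-loop denominator s² + 2.8s + 17.68 gives ω_n = √17.68 = 4.205 and ζ = 2.8/(2ω_n) = 0.333.
%OS = 100·exp(−πζ/√(1−ζ²)) = 100·exp(−π·0.333/√0.8891) = 33%.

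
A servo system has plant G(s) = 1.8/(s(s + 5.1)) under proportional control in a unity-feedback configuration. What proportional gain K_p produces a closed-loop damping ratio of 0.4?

K_p = 22.6

Closed-loop characteristic equation: s² + 5.1s + K_p·1.8 = 0.
So ω_n = √(1.8K_p) and 2ζω_n = 5.1, giving ζ = 5.1/(2√(1.8K_p)).
Setting ζ = 0.4: √(1.8K_p) = 5.1/(2·0.4) = 6.375, so K_p = 40.64/1.8 = 22.6.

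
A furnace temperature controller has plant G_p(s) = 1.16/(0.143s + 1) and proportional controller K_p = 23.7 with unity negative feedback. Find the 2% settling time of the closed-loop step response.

Closed loop: T(s) = K_p·G_p/(1+K_p·G_p) = 27.49/(0.143s + 1 + 27.49), with pole at s = −(1 + 27.49)/0.143 = −199.2.
τ = 1/199.2 = 0.005019 s, so 2% settling time ≈ 4τ = 0.0201 s.

T_s ≈ 0.0201 s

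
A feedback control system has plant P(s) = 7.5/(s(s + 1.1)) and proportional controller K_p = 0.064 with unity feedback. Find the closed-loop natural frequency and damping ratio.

The closed-loop denominator is s(s+1.1) + 0.064·7.5 = s² + 1.1s + 0.48.
Matching s² + 2ζω_n s + ω_n²: ω_n = √0.48 = 0.6928 rad/s and 2ζω_n = 1.1, so ζ = 1.1/(2·0.6928) = 0.794.

ω_n = 0.693 rad/s, ζ = 0.794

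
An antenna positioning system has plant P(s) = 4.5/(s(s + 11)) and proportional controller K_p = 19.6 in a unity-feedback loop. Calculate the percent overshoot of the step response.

From 1 + K_pP(s) = 0: s² + 11s + 88.2 = 0 ⇒ ω_n = 9.391, ζ = 0.5856.
%OS = 100·exp(−πζ/√(1−ζ²)) = 100·exp(−π·0.5856/√0.657) = 10.3%.

10.3%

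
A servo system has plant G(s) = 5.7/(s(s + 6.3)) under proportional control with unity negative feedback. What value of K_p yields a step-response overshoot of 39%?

K_p = 21.1

From %OS = 100·exp(−πζ/√(1−ζ²)) = 39%, ζ = −ln(0.39)/√(π²+ln²(0.39)) = 0.2871.
Characteristic equation s² + 6.3s + 5.7K_p = 0 gives ζ = 6.3/(2√(5.7K_p)).
Setting ζ = 0.2871: √(5.7K_p) = 6.3/(2·0.2871) = 10.97, so K_p = 120.4/5.7 = 21.1.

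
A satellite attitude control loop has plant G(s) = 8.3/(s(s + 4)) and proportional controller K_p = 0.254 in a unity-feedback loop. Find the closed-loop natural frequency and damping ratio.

The closed-loop denominator is s(s+4) + 0.254·8.3 = s² + 4s + 2.108.
Matching s² + 2ζω_n s + ω_n²: ω_n = √2.108 = 1.452 rad/s and 2ζω_n = 4, so ζ = 4/(2·1.452) = 1.38.

ω_n = 1.45 rad/s, ζ = 1.38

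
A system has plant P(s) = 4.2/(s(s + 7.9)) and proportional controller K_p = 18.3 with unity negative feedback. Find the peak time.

T_p = 0.401 s

Closed-loop characteristic equation: s² + 7.9s + 76.86 = 0, so ω_n = 8.767 rad/s and ζ = 7.9/(2·8.767) = 0.4506.
Damped frequency ω_d = ω_n√(1−ζ²) = 7.827 rad/s, so peak time T_p = π/ω_d = 0.401 s.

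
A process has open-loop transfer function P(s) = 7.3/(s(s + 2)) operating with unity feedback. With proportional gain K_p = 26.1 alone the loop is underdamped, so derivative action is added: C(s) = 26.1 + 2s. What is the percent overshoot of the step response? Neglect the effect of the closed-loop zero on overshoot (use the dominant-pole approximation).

9.4%

Forward path: (26.1 + 2s)·7.3/(s(s+2)). The closed-loop characteristic equation is s² + (2 + 7.3·2)s + 7.3·26.1 = 0.
That is s² + 16.6s + 190.5 = 0, so ω_n = 13.8 rad/s and ζ = 16.6/(2·13.8) = 0.6013.
%OS = 100·exp(−πζ/√(1−ζ²)) = 9.4%.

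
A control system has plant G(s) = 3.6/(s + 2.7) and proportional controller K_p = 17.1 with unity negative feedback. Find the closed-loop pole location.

Closed-loop transfer function: T(s) = K_p·G(s)/(1 + K_p·G(s)) = 61.56/(s + 2.7 + 61.56) = 61.56/(s + 64.26).
The closed-loop pole is at s = −64.26.

s = -64.26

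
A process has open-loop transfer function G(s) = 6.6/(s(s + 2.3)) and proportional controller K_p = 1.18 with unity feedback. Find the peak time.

T_p = 1.24 s

From 1 + K_pG(s) = 0: s² + 2.3s + 7.788 = 0 ⇒ ω_n = 2.791, ζ = 0.4121.
Damped frequency ω_d = ω_n√(1−ζ²) = 2.543 rad/s, so peak time T_p = π/ω_d = 1.24 s.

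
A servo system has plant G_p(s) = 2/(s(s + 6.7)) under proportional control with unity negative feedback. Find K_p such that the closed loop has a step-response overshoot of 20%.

From %OS = 100·exp(−πζ/√(1−ζ²)) = 20%, ζ = −ln(0.2)/√(π²+ln²(0.2)) = 0.4559.
Characteristic equation s² + 6.7s + 2K_p = 0 gives ζ = 6.7/(2√(2K_p)).
Setting ζ = 0.4559: √(2K_p) = 6.7/(2·0.4559) = 7.347, so K_p = 53.98/2 = 27.

K_p = 27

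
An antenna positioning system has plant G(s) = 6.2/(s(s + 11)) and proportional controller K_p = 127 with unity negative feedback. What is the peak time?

T_p = 0.114 s

The closed-loop denominator s² + 11s + 787.4 gives ω_n = √787.4 = 28.06 and ζ = 11/(2ω_n) = 0.196.
Damped frequency ω_d = ω_n√(1−ζ²) = 27.52 rad/s, so peak time T_p = π/ω_d = 0.114 s.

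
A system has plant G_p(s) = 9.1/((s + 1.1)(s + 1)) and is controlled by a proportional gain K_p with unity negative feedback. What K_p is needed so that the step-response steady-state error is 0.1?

K_p = 1.09

Steady-state error for a unit step on this type-0 loop is 1/(1 + K_p·G_p(0)).
G_p(0) = 8.273. Require 1/(1 + K_p·8.273) = 0.1, so 1 + 8.273·K_p = 10.
K_p = (10 − 1)/8.273 = 1.09.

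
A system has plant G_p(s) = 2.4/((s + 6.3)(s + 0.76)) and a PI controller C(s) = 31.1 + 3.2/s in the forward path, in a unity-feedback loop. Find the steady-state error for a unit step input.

0

The open loop C(s)G_p(s) has a pole at the origin (type 1), so the static position error constant is infinite and e_ss = 1/(1+∞) = 0.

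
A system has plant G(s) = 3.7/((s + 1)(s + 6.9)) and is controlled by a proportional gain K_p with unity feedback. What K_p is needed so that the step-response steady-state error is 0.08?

K_p = 21.4

The loop is type 0, so e_ss(step) = 1/(1 + K_pos) with K_pos = K_p·G(0).
G(0) = 0.5362. Require 1/(1 + K_p·0.5362) = 0.08, so 1 + 0.5362·K_p = 12.5.
K_p = (12.5 − 1)/0.5362 = 21.4.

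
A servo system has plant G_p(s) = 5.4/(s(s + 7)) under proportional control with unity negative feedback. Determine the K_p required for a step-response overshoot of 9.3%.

From %OS = 100·exp(−πζ/√(1−ζ²)) = 9.3%, ζ = −ln(0.093)/√(π²+ln²(0.093)) = 0.6031.
Characteristic equation s² + 7s + 5.4K_p = 0 gives ζ = 7/(2√(5.4K_p)).
Setting ζ = 0.6031: √(5.4K_p) = 7/(2·0.6031) = 5.804, so K_p = 33.68/5.4 = 6.24.

K_p = 6.24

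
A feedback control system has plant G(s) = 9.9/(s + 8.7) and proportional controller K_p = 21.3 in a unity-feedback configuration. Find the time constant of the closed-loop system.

Closed-loop transfer function: T(s) = K_p·G(s)/(1 + K_p·G(s)) = 210.9/(s + 8.7 + 210.9) = 210.9/(s + 219.6).
Time constant τ = 1/219.6 = 0.00455 s.

τ = 0.00455 s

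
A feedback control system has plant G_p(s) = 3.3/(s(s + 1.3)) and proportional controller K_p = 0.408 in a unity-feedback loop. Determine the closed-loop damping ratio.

ζ = 0.56

1 + K_p·G_p(s) = 0 gives s² + 1.3s + 1.346 = 0.
So ω_n² = 1.346 ⇒ ω_n = 1.16 rad/s, and ζ = 1.3/(2ω_n) = 0.56.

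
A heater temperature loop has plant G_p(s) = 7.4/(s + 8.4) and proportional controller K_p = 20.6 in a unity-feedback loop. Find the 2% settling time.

T_s ≈ 0.0249 s

Closed-loop transfer function: T(s) = K_p·G_p(s)/(1 + K_p·G_p(s)) = 152.4/(s + 8.4 + 152.4) = 152.4/(s + 160.8).
Time constant τ = 1/160.8 = 0.006217 s, so the 2% settling time is about 4τ = 0.0249 s.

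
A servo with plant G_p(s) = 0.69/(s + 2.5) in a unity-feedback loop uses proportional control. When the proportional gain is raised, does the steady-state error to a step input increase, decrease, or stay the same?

e_ss = 1/(1 + K_p·G_p(0)); a larger K_p raises the denominator, so e_ss decreases.

decrease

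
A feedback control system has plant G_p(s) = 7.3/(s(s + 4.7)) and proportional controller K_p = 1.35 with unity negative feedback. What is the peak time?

T_p = 1.51 s

The closed-loop denominator s² + 4.7s + 9.855 gives ω_n = √9.855 = 3.139 and ζ = 4.7/(2ω_n) = 0.7486.
Damped frequency ω_d = ω_n√(1−ζ²) = 2.081 rad/s, so peak time T_p = π/ω_d = 1.51 s.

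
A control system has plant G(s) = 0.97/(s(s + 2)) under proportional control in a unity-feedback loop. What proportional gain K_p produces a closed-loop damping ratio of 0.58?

Closed-loop characteristic equation: s² + 2s + K_p·0.97 = 0.
So ω_n = √(0.97K_p) and 2ζω_n = 2, giving ζ = 2/(2√(0.97K_p)).
Setting ζ = 0.58: √(0.97K_p) = 2/(2·0.58) = 1.724, so K_p = 2.973/0.97 = 3.06.

K_p = 3.06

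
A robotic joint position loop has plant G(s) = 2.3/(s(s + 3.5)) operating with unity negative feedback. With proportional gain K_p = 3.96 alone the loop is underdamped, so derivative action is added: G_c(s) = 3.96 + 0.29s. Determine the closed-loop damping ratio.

Forward path: (3.96 + 0.29s)·2.3/(s(s+3.5)). The closed-loop characteristic equation is s² + (3.5 + 2.3·0.29)s + 2.3·3.96 = 0.
That is s² + 4.167s + 9.108 = 0, so ω_n = 3.018 rad/s and ζ = 4.167/(2·3.018) = 0.6904.

ζ = 0.69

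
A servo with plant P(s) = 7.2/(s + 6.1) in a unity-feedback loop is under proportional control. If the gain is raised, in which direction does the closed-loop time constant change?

decrease

The closed-loop bandwidth 6.1+K_p·7.2 grows with K_p, so τ shrinks.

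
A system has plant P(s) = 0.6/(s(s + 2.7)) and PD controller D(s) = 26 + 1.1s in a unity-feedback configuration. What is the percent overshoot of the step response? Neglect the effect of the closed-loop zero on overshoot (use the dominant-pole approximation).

22.8%

Forward path: (26 + 1.1s)·0.6/(s(s+2.7)). The closed-loop characteristic equation is s² + (2.7 + 0.6·1.1)s + 0.6·26 = 0.
That is s² + 3.36s + 15.6 = 0, so ω_n = 3.95 rad/s and ζ = 3.36/(2·3.95) = 0.4254.
%OS = 100·exp(−πζ/√(1−ζ²)) = 22.8%.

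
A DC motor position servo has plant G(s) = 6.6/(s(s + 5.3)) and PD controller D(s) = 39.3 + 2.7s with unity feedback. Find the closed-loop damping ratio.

Forward path: (39.3 + 2.7s)·6.6/(s(s+5.3)). The closed-loop characteristic equation is s² + (5.3 + 6.6·2.7)s + 6.6·39.3 = 0.
That is s² + 23.12s + 259.4 = 0, so ω_n = 16.11 rad/s and ζ = 23.12/(2·16.11) = 0.7178.

ζ = 0.718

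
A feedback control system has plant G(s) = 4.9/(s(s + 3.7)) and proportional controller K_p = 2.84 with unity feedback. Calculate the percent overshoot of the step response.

16.6%

Closed-loop characteristic equation: s² + 3.7s + 13.92 = 0, so ω_n = 3.73 rad/s and ζ = 3.7/(2·3.73) = 0.4959.
%OS = 100·exp(−πζ/√(1−ζ²)) = 100·exp(−π·0.4959/√0.7541) = 16.6%.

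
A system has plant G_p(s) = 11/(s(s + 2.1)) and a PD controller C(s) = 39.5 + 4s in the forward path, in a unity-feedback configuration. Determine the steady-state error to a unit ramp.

0.00483

The loop has one pole at the origin (type 1). Velocity error constant K_v = lim_{s→0} s·C(s)G_p(s) = 39.5·11/2.1 = 206.9.
Steady-state error to a unit ramp: e_ss = 1/K_v = 0.00483.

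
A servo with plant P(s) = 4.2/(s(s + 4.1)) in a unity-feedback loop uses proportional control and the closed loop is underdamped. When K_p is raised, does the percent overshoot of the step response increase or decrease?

increase

Characteristic equation s² + 4.1s + K_p·4.2 = 0: raising K_p raises ω_n while 2ζω_n = 4.1 is fixed, so ζ falls and overshoot grows.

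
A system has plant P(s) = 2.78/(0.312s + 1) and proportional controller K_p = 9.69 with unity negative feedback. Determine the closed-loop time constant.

τ = 0.0112 s

Closed loop: T(s) = K_p·P/(1+K_p·P) = 26.94/(0.312s + 1 + 26.94), with pole at s = −(1 + 26.94)/0.312 = −89.55.
Closed-loop time constant τ = 1/89.55 = 0.0112 s.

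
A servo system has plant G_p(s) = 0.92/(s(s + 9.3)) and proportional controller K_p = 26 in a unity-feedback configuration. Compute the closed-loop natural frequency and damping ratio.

With unity feedback the closed-loop characteristic equation is s² + 9.3s + 26·0.92 = s² + 9.3s + 23.92 = 0.
So ω_n² = 23.92 ⇒ ω_n = 4.891 rad/s, and ζ = 9.3/(2ω_n) = 0.951.

ω_n = 4.89 rad/s, ζ = 0.951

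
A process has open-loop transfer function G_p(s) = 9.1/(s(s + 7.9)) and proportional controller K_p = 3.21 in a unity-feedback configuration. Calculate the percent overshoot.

3.46%

Closed-loop characteristic equation: s² + 7.9s + 29.21 = 0, so ω_n = 5.405 rad/s and ζ = 7.9/(2·5.405) = 0.7308.
%OS = 100·exp(−πζ/√(1−ζ²)) = 100·exp(−π·0.7308/√0.4659) = 3.46%.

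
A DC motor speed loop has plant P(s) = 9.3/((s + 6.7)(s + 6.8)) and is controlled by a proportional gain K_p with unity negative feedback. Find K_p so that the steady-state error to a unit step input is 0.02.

Steady-state error for a unit step on this type-0 loop is 1/(1 + K_p·P(0)).
P(0) = 0.2041. Require 1/(1 + K_p·0.2041) = 0.02, so 1 + 0.2041·K_p = 50.
K_p = (50 − 1)/0.2041 = 240.

K_p = 240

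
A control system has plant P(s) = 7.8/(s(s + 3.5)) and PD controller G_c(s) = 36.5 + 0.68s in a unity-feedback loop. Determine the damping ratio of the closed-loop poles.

ζ = 0.261

Forward path: (36.5 + 0.68s)·7.8/(s(s+3.5)). The closed-loop characteristic equation is s² + (3.5 + 7.8·0.68)s + 7.8·36.5 = 0.
That is s² + 8.804s + 284.7 = 0, so ω_n = 16.87 rad/s and ζ = 8.804/(2·16.87) = 0.2609.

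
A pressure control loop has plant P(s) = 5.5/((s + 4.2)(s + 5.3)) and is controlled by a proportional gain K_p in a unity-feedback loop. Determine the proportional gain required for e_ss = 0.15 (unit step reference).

Steady-state error for a unit step on this type-0 loop is 1/(1 + K_p·P(0)).
P(0) = 0.2471. Require 1/(1 + K_p·0.2471) = 0.15, so 1 + 0.2471·K_p = 6.667.
K_p = (6.667 − 1)/0.2471 = 22.9.

K_p = 22.9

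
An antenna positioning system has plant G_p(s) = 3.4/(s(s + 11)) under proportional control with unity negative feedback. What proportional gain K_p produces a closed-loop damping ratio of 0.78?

K_p = 14.6

Closed-loop characteristic equation: s² + 11s + K_p·3.4 = 0.
So ω_n = √(3.4K_p) and 2ζω_n = 11, giving ζ = 11/(2√(3.4K_p)).
Setting ζ = 0.78: √(3.4K_p) = 11/(2·0.78) = 7.051, so K_p = 49.72/3.4 = 14.6.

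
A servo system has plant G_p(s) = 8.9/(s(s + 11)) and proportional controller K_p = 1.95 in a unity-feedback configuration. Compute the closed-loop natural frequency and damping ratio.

ω_n = 4.17 rad/s, ζ = 1.32

1 + K_p·G_p(s) = 0 gives s² + 11s + 17.36 = 0.
Matching s² + 2ζω_n s + ω_n²: ω_n = √17.36 = 4.166 rad/s and 2ζω_n = 11, so ζ = 11/(2·4.166) = 1.32.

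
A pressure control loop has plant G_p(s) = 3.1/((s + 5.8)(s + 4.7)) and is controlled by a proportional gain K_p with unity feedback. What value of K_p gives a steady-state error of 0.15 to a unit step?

K_p = 49.8

Steady-state error for a unit step on this type-0 loop is 1/(1 + K_p·G_p(0)).
G_p(0) = 0.1137. Require 1/(1 + K_p·0.1137) = 0.15, so 1 + 0.1137·K_p = 6.667.
K_p = (6.667 − 1)/0.1137 = 49.8.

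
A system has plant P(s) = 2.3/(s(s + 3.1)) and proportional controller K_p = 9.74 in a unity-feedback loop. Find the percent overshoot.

33.7%

Closed-loop characteristic equation: s² + 3.1s + 22.4 = 0, so ω_n = 4.733 rad/s and ζ = 3.1/(2·4.733) = 0.3275.
%OS = 100·exp(−πζ/√(1−ζ²)) = 100·exp(−π·0.3275/√0.8928) = 33.7%.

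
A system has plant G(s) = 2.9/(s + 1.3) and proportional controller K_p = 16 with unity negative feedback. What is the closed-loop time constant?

τ = 0.021 s

Closed-loop transfer function: T(s) = K_p·G(s)/(1 + K_p·G(s)) = 46.4/(s + 1.3 + 46.4) = 46.4/(s + 47.7).
Time constant τ = 1/47.7 = 0.021 s.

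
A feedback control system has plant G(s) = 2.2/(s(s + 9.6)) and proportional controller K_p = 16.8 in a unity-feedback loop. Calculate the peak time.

The closed-loop denominator s² + 9.6s + 36.96 gives ω_n = √36.96 = 6.079 and ζ = 9.6/(2ω_n) = 0.7895.
Damped frequency ω_d = ω_n√(1−ζ²) = 3.731 rad/s, so peak time T_p = π/ω_d = 0.842 s.

T_p = 0.842 s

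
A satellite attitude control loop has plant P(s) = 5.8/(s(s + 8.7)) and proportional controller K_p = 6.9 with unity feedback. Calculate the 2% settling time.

Closed-loop characteristic equation: s² + 8.7s + 40.02 = 0, so ω_n = 6.326 rad/s and ζ = 8.7/(2·6.326) = 0.6876.
2% settling time T_s ≈ 4/(ζω_n) = 4/4.35 = 0.92 s.

T_s ≈ 0.92 s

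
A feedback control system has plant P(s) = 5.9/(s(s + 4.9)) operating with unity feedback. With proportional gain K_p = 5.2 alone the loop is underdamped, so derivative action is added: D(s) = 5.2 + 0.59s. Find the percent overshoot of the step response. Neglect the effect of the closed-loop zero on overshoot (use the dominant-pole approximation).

Forward path: (5.2 + 0.59s)·5.9/(s(s+4.9)). The closed-loop characteristic equation is s² + (4.9 + 5.9·0.59)s + 5.9·5.2 = 0.
That is s² + 8.381s + 30.68 = 0, so ω_n = 5.539 rad/s and ζ = 8.381/(2·5.539) = 0.7566.
%OS = 100·exp(−πζ/√(1−ζ²)) = 2.64%.

2.64%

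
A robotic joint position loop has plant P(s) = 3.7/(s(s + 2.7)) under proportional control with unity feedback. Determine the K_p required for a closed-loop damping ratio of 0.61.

Closed-loop characteristic equation: s² + 2.7s + K_p·3.7 = 0.
So ω_n = √(3.7K_p) and 2ζω_n = 2.7, giving ζ = 2.7/(2√(3.7K_p)).
Setting ζ = 0.61: √(3.7K_p) = 2.7/(2·0.61) = 2.213, so K_p = 4.898/3.7 = 1.32.

K_p = 1.32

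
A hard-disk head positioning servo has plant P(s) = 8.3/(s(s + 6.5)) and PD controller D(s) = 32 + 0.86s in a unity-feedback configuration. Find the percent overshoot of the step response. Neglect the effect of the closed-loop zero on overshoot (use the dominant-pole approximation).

23.5%

Forward path: (32 + 0.86s)·8.3/(s(s+6.5)). The closed-loop characteristic equation is s² + (6.5 + 8.3·0.86)s + 8.3·32 = 0.
That is s² + 13.64s + 265.6 = 0, so ω_n = 16.3 rad/s and ζ = 13.64/(2·16.3) = 0.4184.
%OS = 100·exp(−πζ/√(1−ζ²)) = 23.5%.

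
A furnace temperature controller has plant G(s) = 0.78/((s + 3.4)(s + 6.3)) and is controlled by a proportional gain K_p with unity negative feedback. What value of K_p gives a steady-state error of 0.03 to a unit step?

K_p = 888

For a type-0 loop with proportional control, e_ss = 1/(1 + K_p·G(0)).
G(0) = 0.03641. Require 1/(1 + K_p·0.03641) = 0.03, so 1 + 0.03641·K_p = 33.33.
K_p = (33.33 − 1)/0.03641 = 888.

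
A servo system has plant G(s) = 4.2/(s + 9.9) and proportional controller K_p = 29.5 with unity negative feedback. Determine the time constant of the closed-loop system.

τ = 0.00747 s

Closed-loop transfer function: T(s) = K_p·G(s)/(1 + K_p·G(s)) = 123.9/(s + 9.9 + 123.9) = 123.9/(s + 133.8).
Time constant τ = 1/133.8 = 0.00747 s.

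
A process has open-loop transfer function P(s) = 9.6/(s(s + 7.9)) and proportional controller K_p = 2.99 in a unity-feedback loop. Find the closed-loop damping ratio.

1 + K_p·P(s) = 0 gives s² + 7.9s + 28.7 = 0.
So ω_n² = 28.7 ⇒ ω_n = 5.358 rad/s, and ζ = 7.9/(2ω_n) = 0.737.

ζ = 0.737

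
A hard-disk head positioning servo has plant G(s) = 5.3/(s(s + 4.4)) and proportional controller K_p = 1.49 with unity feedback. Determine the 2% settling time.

From 1 + K_pG(s) = 0: s² + 4.4s + 7.897 = 0 ⇒ ω_n = 2.81, ζ = 0.7829.
2% settling time T_s ≈ 4/(ζω_n) = 4/2.2 = 1.82 s.

T_s ≈ 1.82 s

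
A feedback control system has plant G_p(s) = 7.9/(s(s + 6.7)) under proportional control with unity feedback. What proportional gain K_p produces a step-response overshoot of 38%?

From %OS = 100·exp(−πζ/√(1−ζ²)) = 38%, ζ = −ln(0.38)/√(π²+ln²(0.38)) = 0.2943.
Characteristic equation s² + 6.7s + 7.9K_p = 0 gives ζ = 6.7/(2√(7.9K_p)).
Setting ζ = 0.2943: √(7.9K_p) = 6.7/(2·0.2943) = 11.38, so K_p = 129.5/7.9 = 16.4.

K_p = 16.4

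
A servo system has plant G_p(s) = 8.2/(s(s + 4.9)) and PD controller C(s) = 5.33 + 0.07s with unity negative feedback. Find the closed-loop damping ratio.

ζ = 0.414

Forward path: (5.33 + 0.07s)·8.2/(s(s+4.9)). The closed-loop characteristic equation is s² + (4.9 + 8.2·0.07)s + 8.2·5.33 = 0.
That is s² + 5.474s + 43.71 = 0, so ω_n = 6.611 rad/s and ζ = 5.474/(2·6.611) = 0.414.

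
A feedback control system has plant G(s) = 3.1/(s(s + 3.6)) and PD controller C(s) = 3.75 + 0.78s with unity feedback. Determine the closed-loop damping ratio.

Forward path: (3.75 + 0.78s)·3.1/(s(s+3.6)). The closed-loop characteristic equation is s² + (3.6 + 3.1·0.78)s + 3.1·3.75 = 0.
That is s² + 6.018s + 11.62 = 0, so ω_n = 3.41 rad/s and ζ = 6.018/(2·3.41) = 0.8825.

ζ = 0.883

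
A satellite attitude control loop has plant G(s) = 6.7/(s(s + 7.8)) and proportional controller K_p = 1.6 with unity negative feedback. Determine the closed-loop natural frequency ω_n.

With unity feedback the closed-loop characteristic equation is s² + 7.8s + 1.6·6.7 = s² + 7.8s + 10.72 = 0.
So ω_n² = 10.72 ⇒ ω_n = 3.274 rad/s, and ζ = 7.8/(2ω_n) = 1.19.

ω_n = 3.27 rad/s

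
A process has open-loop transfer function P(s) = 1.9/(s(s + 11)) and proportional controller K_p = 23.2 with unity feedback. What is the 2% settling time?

The closed-loop denominator s² + 11s + 44.08 gives ω_n = √44.08 = 6.639 and ζ = 11/(2ω_n) = 0.8284.
2% settling time T_s ≈ 4/(ζω_n) = 4/5.5 = 0.727 s.

T_s ≈ 0.727 s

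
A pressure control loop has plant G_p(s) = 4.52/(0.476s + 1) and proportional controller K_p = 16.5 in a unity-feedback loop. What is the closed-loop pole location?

Closed loop: T(s) = K_p·G_p/(1+K_p·G_p) = 74.58/(0.476s + 1 + 74.58), with pole at s = −(1 + 74.58)/0.476 = −158.8.

s = -158.8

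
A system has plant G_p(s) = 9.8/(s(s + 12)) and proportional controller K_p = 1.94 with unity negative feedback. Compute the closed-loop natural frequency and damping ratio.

ω_n = 4.36 rad/s, ζ = 1.38

With unity feedback the closed-loop characteristic equation is s² + 12s + 1.94·9.8 = s² + 12s + 19.01 = 0.
Matching s² + 2ζω_n s + ω_n²: ω_n = √19.01 = 4.36 rad/s and 2ζω_n = 12, so ζ = 12/(2·4.36) = 1.38.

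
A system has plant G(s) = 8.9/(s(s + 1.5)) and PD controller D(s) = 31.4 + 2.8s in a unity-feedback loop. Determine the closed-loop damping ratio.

Forward path: (31.4 + 2.8s)·8.9/(s(s+1.5)). The closed-loop characteristic equation is s² + (1.5 + 8.9·2.8)s + 8.9·31.4 = 0.
That is s² + 26.42s + 279.5 = 0, so ω_n = 16.72 rad/s and ζ = 26.42/(2·16.72) = 0.7902.

ζ = 0.79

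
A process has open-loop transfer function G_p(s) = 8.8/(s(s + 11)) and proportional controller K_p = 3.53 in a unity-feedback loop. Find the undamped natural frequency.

With unity feedback the closed-loop characteristic equation is s² + 11s + 3.53·8.8 = s² + 11s + 31.06 = 0.
Matching s² + 2ζω_n s + ω_n²: ω_n = √31.06 = 5.574 rad/s and 2ζω_n = 11, so ζ = 11/(2·5.574) = 0.987.

ω_n = 5.57 rad/s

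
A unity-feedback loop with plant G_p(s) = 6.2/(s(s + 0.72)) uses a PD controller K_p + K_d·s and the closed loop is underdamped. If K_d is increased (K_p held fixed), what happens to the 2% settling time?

Characteristic equation s² + (0.72 + 6.2K_d)s + 6.2K_p = 0: raising K_d increases ζω_n = (0.72+6.2K_d)/2 while the loop stays underdamped, so T_s ≈ 4/(ζω_n) decreases.

decrease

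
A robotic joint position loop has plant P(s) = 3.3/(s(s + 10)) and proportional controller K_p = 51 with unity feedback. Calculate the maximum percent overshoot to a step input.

The closed-loop denominator s² + 10s + 168.3 gives ω_n = √168.3 = 12.97 and ζ = 10/(2ω_n) = 0.3854.
%OS = 100·exp(−πζ/√(1−ζ²)) = 100·exp(−π·0.3854/√0.8515) = 26.9%.

26.9%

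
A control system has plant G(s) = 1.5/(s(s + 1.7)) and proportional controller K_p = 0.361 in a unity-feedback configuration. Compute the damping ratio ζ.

With unity feedback the closed-loop characteristic equation is s² + 1.7s + 0.361·1.5 = s² + 1.7s + 0.5415 = 0.
Matching s² + 2ζω_n s + ω_n²: ω_n = √0.5415 = 0.7359 rad/s and 2ζω_n = 1.7, so ζ = 1.7/(2·0.7359) = 1.16.

ζ = 1.16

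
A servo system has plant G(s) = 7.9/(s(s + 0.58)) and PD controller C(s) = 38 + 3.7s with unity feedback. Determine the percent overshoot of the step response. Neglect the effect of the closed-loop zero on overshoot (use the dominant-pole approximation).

0.499%

Forward path: (38 + 3.7s)·7.9/(s(s+0.58)). The closed-loop characteristic equation is s² + (0.58 + 7.9·3.7)s + 7.9·38 = 0.
That is s² + 29.81s + 300.2 = 0, so ω_n = 17.33 rad/s and ζ = 29.81/(2·17.33) = 0.8603.
%OS = 100·exp(−πζ/√(1−ζ²)) = 0.499%.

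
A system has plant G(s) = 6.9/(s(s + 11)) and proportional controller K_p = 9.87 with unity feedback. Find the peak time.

T_p = 0.511 s

From 1 + K_pG(s) = 0: s² + 11s + 68.1 = 0 ⇒ ω_n = 8.252, ζ = 0.6665.
Damped frequency ω_d = ω_n√(1−ζ²) = 6.152 rad/s, so peak time T_p = π/ω_d = 0.511 s.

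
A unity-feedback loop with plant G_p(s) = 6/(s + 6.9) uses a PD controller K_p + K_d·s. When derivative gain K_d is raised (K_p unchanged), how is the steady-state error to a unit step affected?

At s = 0 the derivative term contributes nothing: C(0) = K_p regardless of K_d, so K_pos = K_p·G_p(0) and e_ss are unchanged.

unchanged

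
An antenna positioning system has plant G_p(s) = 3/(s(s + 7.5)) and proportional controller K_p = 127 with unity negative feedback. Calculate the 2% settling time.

T_s ≈ 1.07 s

From 1 + K_pG_p(s) = 0: s² + 7.5s + 381 = 0 ⇒ ω_n = 19.52, ζ = 0.1921.
2% settling time T_s ≈ 4/(ζω_n) = 4/3.75 = 1.07 s.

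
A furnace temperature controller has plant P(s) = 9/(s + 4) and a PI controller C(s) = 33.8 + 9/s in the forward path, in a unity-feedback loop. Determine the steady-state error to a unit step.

0

The open loop C(s)P(s) has a pole at the origin (type 1), so the static position error constant is infinite and e_ss = 1/(1+∞) = 0.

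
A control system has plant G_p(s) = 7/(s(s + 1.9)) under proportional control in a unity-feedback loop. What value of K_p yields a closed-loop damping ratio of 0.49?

Closed-loop characteristic equation: s² + 1.9s + K_p·7 = 0.
So ω_n = √(7K_p) and 2ζω_n = 1.9, giving ζ = 1.9/(2√(7K_p)).
Setting ζ = 0.49: √(7K_p) = 1.9/(2·0.49) = 1.939, so K_p = 3.759/7 = 0.537.

K_p = 0.537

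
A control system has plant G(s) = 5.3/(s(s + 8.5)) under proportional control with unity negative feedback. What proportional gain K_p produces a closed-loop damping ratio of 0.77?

Closed-loop characteristic equation: s² + 8.5s + K_p·5.3 = 0.
So ω_n = √(5.3K_p) and 2ζω_n = 8.5, giving ζ = 8.5/(2√(5.3K_p)).
Setting ζ = 0.77: √(5.3K_p) = 8.5/(2·0.77) = 5.519, so K_p = 30.46/5.3 = 5.75.

K_p = 5.75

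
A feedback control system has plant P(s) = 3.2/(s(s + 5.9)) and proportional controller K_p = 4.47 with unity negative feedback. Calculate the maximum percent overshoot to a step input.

Closed-loop characteristic equation: s² + 5.9s + 14.3 = 0, so ω_n = 3.782 rad/s and ζ = 5.9/(2·3.782) = 0.78.
%OS = 100·exp(−πζ/√(1−ζ²)) = 100·exp(−π·0.78/√0.3916) = 1.99%.

1.99%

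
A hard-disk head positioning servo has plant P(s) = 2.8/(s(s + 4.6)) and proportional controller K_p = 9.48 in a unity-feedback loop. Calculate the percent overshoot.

20.9%

From 1 + K_pP(s) = 0: s² + 4.6s + 26.54 = 0 ⇒ ω_n = 5.152, ζ = 0.4464.
%OS = 100·exp(−πζ/√(1−ζ²)) = 100·exp(−π·0.4464/√0.8007) = 20.9%.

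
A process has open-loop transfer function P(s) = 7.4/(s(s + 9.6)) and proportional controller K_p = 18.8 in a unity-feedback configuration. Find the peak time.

Closed-loop characteristic equation: s² + 9.6s + 139.1 = 0, so ω_n = 11.79 rad/s and ζ = 9.6/(2·11.79) = 0.407.
Damped frequency ω_d = ω_n√(1−ζ²) = 10.77 rad/s, so peak time T_p = π/ω_d = 0.292 s.

T_p = 0.292 s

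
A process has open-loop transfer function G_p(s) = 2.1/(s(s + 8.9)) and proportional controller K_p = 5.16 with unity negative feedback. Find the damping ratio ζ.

1 + K_p·G_p(s) = 0 gives s² + 8.9s + 10.84 = 0.
So ω_n² = 10.84 ⇒ ω_n = 3.292 rad/s, and ζ = 8.9/(2ω_n) = 1.35.

ζ = 1.35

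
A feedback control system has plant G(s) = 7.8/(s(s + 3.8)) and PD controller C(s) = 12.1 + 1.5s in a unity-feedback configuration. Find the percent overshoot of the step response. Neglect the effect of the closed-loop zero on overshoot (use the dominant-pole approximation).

Forward path: (12.1 + 1.5s)·7.8/(s(s+3.8)). The closed-loop characteristic equation is s² + (3.8 + 7.8·1.5)s + 7.8·12.1 = 0.
That is s² + 15.5s + 94.38 = 0, so ω_n = 9.715 rad/s and ζ = 15.5/(2·9.715) = 0.7977.
%OS = 100·exp(−πζ/√(1−ζ²)) = 1.57%.

1.57%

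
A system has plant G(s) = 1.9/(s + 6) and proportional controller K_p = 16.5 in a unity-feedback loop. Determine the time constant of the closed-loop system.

τ = 0.0268 s

Closed-loop transfer function: T(s) = K_p·G(s)/(1 + K_p·G(s)) = 31.35/(s + 6 + 31.35) = 31.35/(s + 37.35).
Time constant τ = 1/37.35 = 0.0268 s.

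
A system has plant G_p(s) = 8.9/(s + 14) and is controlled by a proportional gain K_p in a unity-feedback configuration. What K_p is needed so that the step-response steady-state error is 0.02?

K_p = 77.1

The loop is type 0, so e_ss(step) = 1/(1 + K_pos) with K_pos = K_p·G_p(0).
G_p(0) = 0.6357. Require 1/(1 + K_p·0.6357) = 0.02, so 1 + 0.6357·K_p = 50.
K_p = (50 − 1)/0.6357 = 77.1.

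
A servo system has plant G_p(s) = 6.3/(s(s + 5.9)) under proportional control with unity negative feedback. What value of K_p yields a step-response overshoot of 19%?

From %OS = 100·exp(−πζ/√(1−ζ²)) = 19%, ζ = −ln(0.19)/√(π²+ln²(0.19)) = 0.4673.
Characteristic equation s² + 5.9s + 6.3K_p = 0 gives ζ = 5.9/(2√(6.3K_p)).
Setting ζ = 0.4673: √(6.3K_p) = 5.9/(2·0.4673) = 6.312, so K_p = 39.84/6.3 = 6.32.

K_p = 6.32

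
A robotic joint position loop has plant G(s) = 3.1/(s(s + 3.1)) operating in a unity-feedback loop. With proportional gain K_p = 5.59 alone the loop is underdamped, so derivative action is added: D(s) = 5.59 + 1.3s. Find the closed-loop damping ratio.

ζ = 0.856

Forward path: (5.59 + 1.3s)·3.1/(s(s+3.1)). The closed-loop characteristic equation is s² + (3.1 + 3.1·1.3)s + 3.1·5.59 = 0.
That is s² + 7.13s + 17.33 = 0, so ω_n = 4.163 rad/s and ζ = 7.13/(2·4.163) = 0.8564.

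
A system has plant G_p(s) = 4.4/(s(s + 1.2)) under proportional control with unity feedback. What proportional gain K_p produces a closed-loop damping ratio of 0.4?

K_p = 0.511

Closed-loop characteristic equation: s² + 1.2s + K_p·4.4 = 0.
So ω_n = √(4.4K_p) and 2ζω_n = 1.2, giving ζ = 1.2/(2√(4.4K_p)).
Setting ζ = 0.4: √(4.4K_p) = 1.2/(2·0.4) = 1.5, so K_p = 2.25/4.4 = 0.511.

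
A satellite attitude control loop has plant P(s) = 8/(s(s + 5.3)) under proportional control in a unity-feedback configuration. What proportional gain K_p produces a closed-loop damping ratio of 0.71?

Closed-loop characteristic equation: s² + 5.3s + K_p·8 = 0.
So ω_n = √(8K_p) and 2ζω_n = 5.3, giving ζ = 5.3/(2√(8K_p)).
Setting ζ = 0.71: √(8K_p) = 5.3/(2·0.71) = 3.732, so K_p = 13.93/8 = 1.74.

K_p = 1.74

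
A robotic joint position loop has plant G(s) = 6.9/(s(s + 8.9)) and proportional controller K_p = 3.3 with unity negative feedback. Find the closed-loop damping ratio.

ζ = 0.933

The closed-loop denominator is s(s+8.9) + 3.3·6.9 = s² + 8.9s + 22.77.
So ω_n² = 22.77 ⇒ ω_n = 4.772 rad/s, and ζ = 8.9/(2ω_n) = 0.933.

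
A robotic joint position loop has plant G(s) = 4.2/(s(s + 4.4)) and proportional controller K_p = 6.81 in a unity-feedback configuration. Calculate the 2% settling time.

From 1 + K_pG(s) = 0: s² + 4.4s + 28.6 = 0 ⇒ ω_n = 5.348, ζ = 0.4114.
2% settling time T_s ≈ 4/(ζω_n) = 4/2.2 = 1.82 s.

T_s ≈ 1.82 s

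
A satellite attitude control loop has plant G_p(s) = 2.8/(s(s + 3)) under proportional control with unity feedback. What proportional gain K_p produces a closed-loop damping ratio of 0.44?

K_p = 4.15

Closed-loop characteristic equation: s² + 3s + K_p·2.8 = 0.
So ω_n = √(2.8K_p) and 2ζω_n = 3, giving ζ = 3/(2√(2.8K_p)).
Setting ζ = 0.44: √(2.8K_p) = 3/(2·0.44) = 3.409, so K_p = 11.62/2.8 = 4.15.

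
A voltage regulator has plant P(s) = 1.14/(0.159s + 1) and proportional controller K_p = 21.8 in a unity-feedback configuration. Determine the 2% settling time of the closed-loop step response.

Closed loop: T(s) = K_p·P/(1+K_p·P) = 24.85/(0.159s + 1 + 24.85), with pole at s = −(1 + 24.85)/0.159 = −162.6.
τ = 1/162.6 = 0.00615 s, so 2% settling time ≈ 4τ = 0.0246 s.

T_s ≈ 0.0246 s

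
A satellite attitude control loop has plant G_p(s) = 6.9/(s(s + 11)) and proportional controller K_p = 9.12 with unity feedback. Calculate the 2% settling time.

T_s ≈ 0.727 s

From 1 + K_pG_p(s) = 0: s² + 11s + 62.93 = 0 ⇒ ω_n = 7.933, ζ = 0.6933.
2% settling time T_s ≈ 4/(ζω_n) = 4/5.5 = 0.727 s.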